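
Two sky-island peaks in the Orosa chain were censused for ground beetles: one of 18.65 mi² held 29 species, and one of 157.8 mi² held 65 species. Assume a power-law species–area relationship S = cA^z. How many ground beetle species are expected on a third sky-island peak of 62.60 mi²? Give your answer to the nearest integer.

z = ln(65/29) / ln(157.8/18.65) = 0.8071 / 2.1355 = 0.3779
c = 29 / 18.65^0.3779 = 29 / 3.022 = 9.597
S₃ = 9.597 × 62.6^0.3779 = 9.597 × 4.775 ≈ 45.83

46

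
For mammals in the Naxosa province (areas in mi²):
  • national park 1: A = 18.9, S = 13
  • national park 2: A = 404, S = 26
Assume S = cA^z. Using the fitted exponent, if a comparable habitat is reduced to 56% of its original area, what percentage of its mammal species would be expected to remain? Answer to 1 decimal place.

87.7%

z = ln(26/13) / ln(404/18.9) = 0.6931 / 3.0623 = 0.2264
S_new/S_old = (A_new/A_old)^z = 0.56^0.2264 = exp(0.2264 × -0.5798) = 0.877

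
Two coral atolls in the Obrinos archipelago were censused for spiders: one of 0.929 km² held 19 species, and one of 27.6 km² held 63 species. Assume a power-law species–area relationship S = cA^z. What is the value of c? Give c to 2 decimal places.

z = ln(S₂/S₁) / ln(A₂/A₁) = ln(63/19) / ln(27.6/0.929) = 1.1987 / 3.3915 = 0.3534
c = S₁ / A₁^z = 19 / 0.929^0.3534 = 19 / 0.9743 = 19.5

19.50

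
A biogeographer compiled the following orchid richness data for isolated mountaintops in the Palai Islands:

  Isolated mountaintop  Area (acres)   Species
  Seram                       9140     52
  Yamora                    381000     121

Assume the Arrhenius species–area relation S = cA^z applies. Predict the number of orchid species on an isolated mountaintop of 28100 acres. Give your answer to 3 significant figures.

z = ln(121/52) / ln(381000/9140) = 0.8445 / 3.7301 = 0.2264
c = 52 / 9140^0.2264 = 52 / 7.885 = 6.595
S₃ = 6.595 × 28100^0.2264 = 6.595 × 10.17 ≈ 67.06

67.1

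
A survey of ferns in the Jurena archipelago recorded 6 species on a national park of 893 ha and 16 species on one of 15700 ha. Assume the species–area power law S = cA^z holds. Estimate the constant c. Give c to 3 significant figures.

z = ln(S₂/S₁) / ln(A₂/A₁) = ln(16/6) / ln(15700/893) = 0.9808 / 2.8668 = 0.3421
c = S₁ / A₁^z = 6 / 893^0.3421 = 6 / 10.22 = 0.5869

0.587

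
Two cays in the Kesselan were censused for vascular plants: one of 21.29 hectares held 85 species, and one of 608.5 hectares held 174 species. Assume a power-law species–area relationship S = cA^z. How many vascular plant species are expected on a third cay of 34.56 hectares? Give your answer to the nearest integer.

94

z = ln(174/85) / ln(608.5/21.29) = 0.7164 / 3.3528 = 0.2137
c = 85 / 21.29^0.2137 = 85 / 1.922 = 44.22
S₃ = 44.22 × 34.56^0.2137 = 44.22 × 2.132 ≈ 94.27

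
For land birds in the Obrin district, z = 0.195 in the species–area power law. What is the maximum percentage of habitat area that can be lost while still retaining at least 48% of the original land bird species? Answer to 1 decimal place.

97.7%

Need (A_new/A_old)^0.195 = 0.48, so A_new/A_old = 0.48^(1/0.195) = 0.48^5.128
ln(A_new/A_old) = ln 0.48 / 0.195 = -0.7340 / 0.195 = -3.7639
A_new/A_old = e^-3.7639 ≈ 0.02319
Fraction that can be lost = 1 − 0.02319 = 0.9768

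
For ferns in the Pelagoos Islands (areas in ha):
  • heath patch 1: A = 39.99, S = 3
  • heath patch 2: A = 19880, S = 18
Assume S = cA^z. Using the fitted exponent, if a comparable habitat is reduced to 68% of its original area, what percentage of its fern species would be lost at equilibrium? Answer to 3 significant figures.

10.5%

z = ln(18/3) / ln(19880/39.99) = 1.7918 / 6.2088 = 0.2886
S_new/S_old = (A_new/A_old)^z = 0.68^0.2886 = exp(0.2886 × -0.3857) = 0.8947
Fraction lost = 1 − 0.8947 = 0.1053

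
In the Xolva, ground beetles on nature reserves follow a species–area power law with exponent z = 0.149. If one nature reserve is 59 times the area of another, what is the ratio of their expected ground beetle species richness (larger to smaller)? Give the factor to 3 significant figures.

1.84

S₂/S₁ = (A₂/A₁)^z = 59^0.149
ln(S₂/S₁) = 0.149 × ln 59 = 0.149 × 4.0775 = 0.6076
S₂/S₁ = e^0.6076 ≈ 1.836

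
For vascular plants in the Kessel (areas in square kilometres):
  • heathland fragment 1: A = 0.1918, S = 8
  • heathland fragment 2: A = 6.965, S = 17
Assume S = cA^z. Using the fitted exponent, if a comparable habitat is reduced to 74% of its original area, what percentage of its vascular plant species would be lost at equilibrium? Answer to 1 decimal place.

6.1%

z = ln(17/8) / ln(6.965/0.1918) = 0.7538 / 3.5922 = 0.2098
S_new/S_old = (A_new/A_old)^z = 0.74^0.2098 = exp(0.2098 × -0.3011) = 0.9388
Fraction lost = 1 − 0.9388 = 0.06123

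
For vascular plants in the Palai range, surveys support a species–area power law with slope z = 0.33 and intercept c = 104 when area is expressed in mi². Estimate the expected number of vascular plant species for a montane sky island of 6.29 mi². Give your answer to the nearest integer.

191

S = 104 × 6.29^0.33
ln S = ln 104 + 0.33 × ln 6.29 = 4.6444 + 0.33 × 1.8390 = 5.2512
S = e^5.2512 ≈ 190.8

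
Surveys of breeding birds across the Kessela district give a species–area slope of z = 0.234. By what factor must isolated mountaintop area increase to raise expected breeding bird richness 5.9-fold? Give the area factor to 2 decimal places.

1968.97

(A₂/A₁)^0.234 = 5.9, so A₂/A₁ = 5.9^(1/0.234) = 5.9^4.274
ln(A₂/A₁) = ln 5.9 / 0.234 = 1.7750 / 0.234 = 7.5853
A₂/A₁ = e^7.5853 ≈ 1969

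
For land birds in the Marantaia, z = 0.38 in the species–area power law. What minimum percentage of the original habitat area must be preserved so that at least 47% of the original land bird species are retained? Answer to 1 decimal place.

13.7%

Need (A_new/A_old)^0.38 = 0.47, so A_new/A_old = 0.47^(1/0.38) = 0.47^2.632
ln(A_new/A_old) = ln 0.47 / 0.38 = -0.7550 / 0.38 = -1.9869
A_new/A_old = e^-1.9869 ≈ 0.1371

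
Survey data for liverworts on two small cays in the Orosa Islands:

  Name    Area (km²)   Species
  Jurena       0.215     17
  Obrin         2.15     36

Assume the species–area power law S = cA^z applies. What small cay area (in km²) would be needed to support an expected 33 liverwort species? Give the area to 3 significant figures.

z = ln(36/17) / ln(2.15/0.215) = 0.7503 / 2.3026 = 0.3259
c = 17 / 0.215^0.3259 = 17 / 0.606 = 28.05
A = (33/28.05)^(1/0.3259) ⇒ ln A = ln(1.176)/0.3259 = 0.4984
A = e^0.4984 ≈ 1.646 km²

1.65 km²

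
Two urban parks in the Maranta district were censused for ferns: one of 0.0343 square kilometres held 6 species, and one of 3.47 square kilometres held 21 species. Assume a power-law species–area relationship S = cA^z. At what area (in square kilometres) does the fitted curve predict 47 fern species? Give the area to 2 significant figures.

z = ln(21/6) / ln(3.47/0.0343) = 1.2528 / 4.6168 = 0.2714
c = 6 / 0.0343^0.2714 = 6 / 0.4005 = 14.98
A = (47/14.98)^(1/0.2714) ⇒ ln A = ln(3.137)/0.2714 = 4.2131
A = e^4.2131 ≈ 67.57 square kilometres

68 square kilometres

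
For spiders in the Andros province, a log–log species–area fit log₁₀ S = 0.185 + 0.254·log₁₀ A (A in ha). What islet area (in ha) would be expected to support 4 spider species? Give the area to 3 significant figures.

4 = 1.531 × A^0.254  ⇒  A^0.254 = 4/1.531 = 2.613
ln A = ln(2.613) / 0.254 = 0.9603 / 0.254 = 3.7808
A = e^3.7808 ≈ 43.85 ha

43.8 ha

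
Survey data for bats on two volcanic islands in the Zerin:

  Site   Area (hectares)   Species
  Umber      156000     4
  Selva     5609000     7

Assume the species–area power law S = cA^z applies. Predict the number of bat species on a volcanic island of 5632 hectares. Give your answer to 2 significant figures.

z = ln(7/4) / ln(5609000/156000) = 0.5596 / 3.5823 = 0.1562
c = 4 / 156000^0.1562 = 4 / 6.475 = 0.6177
S₃ = 0.6177 × 5632^0.1562 = 0.6177 × 3.854 ≈ 2.381

2.4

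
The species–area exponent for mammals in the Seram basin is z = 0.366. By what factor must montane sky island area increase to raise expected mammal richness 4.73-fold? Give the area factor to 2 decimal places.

(A₂/A₁)^0.366 = 4.73, so A₂/A₁ = 4.73^(1/0.366) = 4.73^2.732
ln(A₂/A₁) = ln 4.73 / 0.366 = 1.5539 / 0.366 = 4.2457
A₂/A₁ = e^4.2457 ≈ 69.8

69.80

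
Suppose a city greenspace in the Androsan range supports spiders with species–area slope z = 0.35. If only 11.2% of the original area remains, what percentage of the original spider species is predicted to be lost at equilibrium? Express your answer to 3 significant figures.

53.5%

S_new/S_old = (A_new/A_old)^z = 0.112^0.35
= exp(0.35 × ln 0.112) = exp(0.35 × -2.1893) = exp(-0.7662) ≈ 0.4648
Fraction lost = 1 − 0.4648 = 0.5352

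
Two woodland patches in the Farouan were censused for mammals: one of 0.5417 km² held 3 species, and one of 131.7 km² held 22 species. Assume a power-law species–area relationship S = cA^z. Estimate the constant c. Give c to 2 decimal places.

z = ln(S₂/S₁) / ln(A₂/A₁) = ln(22/3) / ln(131.7/0.5417) = 1.9924 / 5.4936 = 0.3627
c = S₁ / A₁^z = 3 / 0.5417^0.3627 = 3 / 0.8006 = 3.747

3.75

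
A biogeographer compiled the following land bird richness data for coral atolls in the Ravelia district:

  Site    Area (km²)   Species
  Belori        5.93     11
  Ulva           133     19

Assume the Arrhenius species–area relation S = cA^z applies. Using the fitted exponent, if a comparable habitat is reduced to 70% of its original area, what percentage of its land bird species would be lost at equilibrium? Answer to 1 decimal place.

6.1%

z = ln(19/11) / ln(133/5.93) = 0.5465 / 3.1103 = 0.1757
S_new/S_old = (A_new/A_old)^z = 0.7^0.1757 = exp(0.1757 × -0.3567) = 0.9392
Fraction lost = 1 − 0.9392 = 0.06075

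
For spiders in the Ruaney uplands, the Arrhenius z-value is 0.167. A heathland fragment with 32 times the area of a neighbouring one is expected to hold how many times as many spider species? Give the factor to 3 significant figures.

1.78

S₂/S₁ = (A₂/A₁)^z = 32^0.167
ln(S₂/S₁) = 0.167 × ln 32 = 0.167 × 3.4657 = 0.5788
S₂/S₁ = e^0.5788 ≈ 1.784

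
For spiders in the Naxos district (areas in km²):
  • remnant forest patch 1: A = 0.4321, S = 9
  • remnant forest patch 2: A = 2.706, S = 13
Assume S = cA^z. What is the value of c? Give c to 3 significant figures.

10.6

z = ln(S₂/S₁) / ln(A₂/A₁) = ln(13/9) / ln(2.706/0.4321) = 0.3677 / 1.8346 = 0.2004
c = S₁ / A₁^z = 9 / 0.4321^0.2004 = 9 / 0.8452 = 10.65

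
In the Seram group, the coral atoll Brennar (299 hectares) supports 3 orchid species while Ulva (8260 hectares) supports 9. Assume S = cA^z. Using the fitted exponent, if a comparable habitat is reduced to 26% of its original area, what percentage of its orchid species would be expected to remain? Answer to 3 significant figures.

64.0%

z = ln(9/3) / ln(8260/299) = 1.0986 / 3.3187 = 0.3310
S_new/S_old = (A_new/A_old)^z = 0.26^0.3310 = exp(0.3310 × -1.3471) = 0.6402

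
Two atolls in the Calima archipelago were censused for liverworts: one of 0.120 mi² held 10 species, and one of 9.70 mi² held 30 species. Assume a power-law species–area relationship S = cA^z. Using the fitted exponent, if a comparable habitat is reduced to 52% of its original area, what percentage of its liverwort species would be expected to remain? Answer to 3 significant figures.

84.9%

z = ln(30/10) / ln(9.7/0.12) = 1.0986 / 4.3924 = 0.2501
S_new/S_old = (A_new/A_old)^z = 0.52^0.2501 = exp(0.2501 × -0.6539) = 0.8491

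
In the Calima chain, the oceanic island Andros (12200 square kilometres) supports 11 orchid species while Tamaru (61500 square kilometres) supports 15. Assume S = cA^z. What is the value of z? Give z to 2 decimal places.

0.19

Taking logs: ln S = ln c + z ln A, so z = (ln S₂ − ln S₁)/(ln A₂ − ln A₁).
z = ln(15/11) / ln(61500/12200) = ln(1.364) / ln(5.041) = 0.3102 / 1.6176 = 0.1917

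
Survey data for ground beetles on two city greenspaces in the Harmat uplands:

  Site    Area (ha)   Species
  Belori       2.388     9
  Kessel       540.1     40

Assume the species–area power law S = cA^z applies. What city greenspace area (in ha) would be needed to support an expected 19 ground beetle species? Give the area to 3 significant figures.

z = ln(40/9) / ln(540.1/2.388) = 1.4917 / 5.4213 = 0.2751
c = 9 / 2.388^0.2751 = 9 / 1.271 = 7.083
A = (19/7.083)^(1/0.2751) ⇒ ln A = ln(2.682)/0.2751 = 3.5861
A = e^3.5861 ≈ 36.09 ha

36.1 ha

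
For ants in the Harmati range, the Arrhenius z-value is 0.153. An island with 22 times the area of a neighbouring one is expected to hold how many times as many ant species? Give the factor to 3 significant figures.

1.60

S₂/S₁ = (A₂/A₁)^z = 22^0.153
ln(S₂/S₁) = 0.153 × ln 22 = 0.153 × 3.0910 = 0.4729
S₂/S₁ = e^0.4729 ≈ 1.605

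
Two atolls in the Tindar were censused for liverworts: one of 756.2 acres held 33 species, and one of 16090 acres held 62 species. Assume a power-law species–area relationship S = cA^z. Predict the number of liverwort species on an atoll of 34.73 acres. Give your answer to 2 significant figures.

17

z = ln(62/33) / ln(16090/756.2) = 0.6306 / 3.0576 = 0.2062
c = 33 / 756.2^0.2062 = 33 / 3.924 = 8.41
S₃ = 8.41 × 34.73^0.2062 = 8.41 × 2.079 ≈ 17.48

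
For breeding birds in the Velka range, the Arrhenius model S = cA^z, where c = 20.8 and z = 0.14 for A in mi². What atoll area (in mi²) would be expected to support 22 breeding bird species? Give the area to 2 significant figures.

1.5 mi²

22 = 20.8 × A^0.14  ⇒  A^0.14 = 22/20.8 = 1.058
ln A = ln(1.058) / 0.14 = 0.0561 / 0.14 = 0.4006
A = e^0.4006 ≈ 1.493 mi²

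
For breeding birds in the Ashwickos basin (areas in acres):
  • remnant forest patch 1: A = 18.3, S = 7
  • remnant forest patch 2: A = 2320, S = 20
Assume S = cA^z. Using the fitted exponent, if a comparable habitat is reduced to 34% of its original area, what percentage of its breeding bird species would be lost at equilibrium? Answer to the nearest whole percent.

21%

z = ln(20/7) / ln(2320/18.3) = 1.0498 / 4.8424 = 0.2168
S_new/S_old = (A_new/A_old)^z = 0.34^0.2168 = exp(0.2168 × -1.0788) = 0.7915
Fraction lost = 1 − 0.7915 = 0.2085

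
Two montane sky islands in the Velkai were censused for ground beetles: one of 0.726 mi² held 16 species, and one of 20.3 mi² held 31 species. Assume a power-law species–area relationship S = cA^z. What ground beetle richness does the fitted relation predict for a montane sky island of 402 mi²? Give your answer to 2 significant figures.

z = ln(31/16) / ln(20.3/0.726) = 0.6614 / 3.3308 = 0.1986
c = 16 / 0.726^0.1986 = 16 / 0.9384 = 17.05
S₃ = 17.05 × 402^0.1986 = 17.05 × 3.289 ≈ 56.09

56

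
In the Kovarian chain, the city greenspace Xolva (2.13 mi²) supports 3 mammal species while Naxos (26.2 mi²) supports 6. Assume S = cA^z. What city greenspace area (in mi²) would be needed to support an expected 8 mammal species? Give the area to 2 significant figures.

z = ln(6/3) / ln(26.2/2.13) = 0.6931 / 2.5096 = 0.2762
c = 3 / 2.13^0.2762 = 3 / 1.232 = 2.435
A = (8/2.435)^(1/0.2762) ⇒ ln A = ln(3.286)/0.2762 = 4.3074
A = e^4.3074 ≈ 74.24 mi²

74 mi²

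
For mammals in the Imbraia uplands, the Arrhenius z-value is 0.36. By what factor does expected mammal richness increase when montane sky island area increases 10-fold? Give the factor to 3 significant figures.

2.29

S₂/S₁ = (A₂/A₁)^z = 10^0.36
ln(S₂/S₁) = 0.36 × ln 10 = 0.36 × 2.3026 = 0.8289
S₂/S₁ = e^0.8289 ≈ 2.291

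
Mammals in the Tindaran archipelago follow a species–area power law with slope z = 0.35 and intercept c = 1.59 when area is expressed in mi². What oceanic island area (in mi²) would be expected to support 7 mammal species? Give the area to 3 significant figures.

7 = 1.59 × A^0.35  ⇒  A^0.35 = 7/1.59 = 4.403
ln A = ln(4.403) / 0.35 = 1.4822 / 0.35 = 4.2348
A = e^4.2348 ≈ 69.05 mi²

69.0 mi²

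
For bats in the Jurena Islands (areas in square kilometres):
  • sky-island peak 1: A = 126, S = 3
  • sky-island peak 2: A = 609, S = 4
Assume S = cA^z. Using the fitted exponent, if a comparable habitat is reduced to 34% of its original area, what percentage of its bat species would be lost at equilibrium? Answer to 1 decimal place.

z = ln(4/3) / ln(609/126) = 0.2877 / 1.5755 = 0.1826
S_new/S_old = (A_new/A_old)^z = 0.34^0.1826 = exp(0.1826 × -1.0788) = 0.8212
Fraction lost = 1 − 0.8212 = 0.1788

17.9%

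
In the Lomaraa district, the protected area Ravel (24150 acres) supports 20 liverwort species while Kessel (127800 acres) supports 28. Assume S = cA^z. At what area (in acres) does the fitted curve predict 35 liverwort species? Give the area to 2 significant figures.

390000 acres

z = ln(28/20) / ln(127800/24150) = 0.3365 / 1.6662 = 0.2019
c = 20 / 24150^0.2019 = 20 / 7.675 = 2.606
A = (35/2.606)^(1/0.2019) ⇒ ln A = ln(13.43)/0.2019 = 12.8632
A = e^12.8632 ≈ 385852 acres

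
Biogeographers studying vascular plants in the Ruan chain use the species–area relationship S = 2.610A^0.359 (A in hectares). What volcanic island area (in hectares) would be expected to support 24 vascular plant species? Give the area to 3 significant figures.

483 hectares

24 = 2.61 × A^0.359  ⇒  A^0.359 = 24/2.61 = 9.195
ln A = ln(9.195) / 0.359 = 2.2187 / 0.359 = 6.1802
A = e^6.1802 ≈ 483.1 hectares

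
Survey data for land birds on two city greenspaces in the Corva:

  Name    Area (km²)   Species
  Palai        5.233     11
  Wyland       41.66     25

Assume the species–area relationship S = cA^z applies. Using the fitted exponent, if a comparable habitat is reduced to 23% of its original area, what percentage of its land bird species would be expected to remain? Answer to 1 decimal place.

z = ln(25/11) / ln(41.66/5.233) = 0.8210 / 2.0746 = 0.3957
S_new/S_old = (A_new/A_old)^z = 0.23^0.3957 = exp(0.3957 × -1.4697) = 0.559

55.9%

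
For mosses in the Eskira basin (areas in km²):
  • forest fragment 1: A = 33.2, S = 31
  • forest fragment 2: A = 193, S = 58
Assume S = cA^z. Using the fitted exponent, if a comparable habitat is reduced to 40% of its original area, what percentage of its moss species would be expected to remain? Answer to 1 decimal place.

72.2%

z = ln(58/31) / ln(193/33.2) = 0.6265 / 1.7601 = 0.3559
S_new/S_old = (A_new/A_old)^z = 0.4^0.3559 = exp(0.3559 × -0.9163) = 0.7217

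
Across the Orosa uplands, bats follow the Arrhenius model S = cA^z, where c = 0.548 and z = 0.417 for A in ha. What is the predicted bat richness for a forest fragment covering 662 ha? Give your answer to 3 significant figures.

8.22

S = 0.548 × 662^0.417
ln S = ln 0.548 + 0.417 × ln 662 = -0.6015 + 0.417 × 6.4953 = 2.1070
S = e^2.1070 ≈ 8.224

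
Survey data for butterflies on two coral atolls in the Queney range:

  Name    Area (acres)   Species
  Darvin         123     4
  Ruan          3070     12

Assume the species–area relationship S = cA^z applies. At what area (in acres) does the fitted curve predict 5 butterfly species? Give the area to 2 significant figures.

240 acres

z = ln(12/4) / ln(3070/123) = 1.0986 / 3.2172 = 0.3415
c = 4 / 123^0.3415 = 4 / 5.172 = 0.7734
A = (5/0.7734)^(1/0.3415) ⇒ ln A = ln(6.465)/0.3415 = 5.4657
A = e^5.4657 ≈ 236.4 acres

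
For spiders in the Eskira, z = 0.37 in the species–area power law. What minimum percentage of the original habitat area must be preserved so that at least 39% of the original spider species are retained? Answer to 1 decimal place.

7.8%

Need (A_new/A_old)^0.37 = 0.39, so A_new/A_old = 0.39^(1/0.37) = 0.39^2.703
ln(A_new/A_old) = ln 0.39 / 0.37 = -0.9416 / 0.37 = -2.5449
A_new/A_old = e^-2.5449 ≈ 0.07848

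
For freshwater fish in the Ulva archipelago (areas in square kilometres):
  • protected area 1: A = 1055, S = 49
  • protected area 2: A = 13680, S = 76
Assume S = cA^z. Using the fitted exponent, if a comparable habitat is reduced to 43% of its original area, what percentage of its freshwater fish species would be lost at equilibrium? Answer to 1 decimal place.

z = ln(76/49) / ln(13680/1055) = 0.4389 / 2.5624 = 0.1713
S_new/S_old = (A_new/A_old)^z = 0.43^0.1713 = exp(0.1713 × -0.8440) = 0.8654
Fraction lost = 1 − 0.8654 = 0.1346

13.5%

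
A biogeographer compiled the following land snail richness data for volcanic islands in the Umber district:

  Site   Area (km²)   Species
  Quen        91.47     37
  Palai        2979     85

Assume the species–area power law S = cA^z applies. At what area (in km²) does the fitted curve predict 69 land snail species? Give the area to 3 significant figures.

z = ln(85/37) / ln(2979/91.47) = 0.8317 / 3.4833 = 0.2388
c = 37 / 91.47^0.2388 = 37 / 2.94 = 12.59
A = (69/12.59)^(1/0.2388) ⇒ ln A = ln(5.482)/0.2388 = 7.1259
A = e^7.1259 ≈ 1244 km²

1240 km²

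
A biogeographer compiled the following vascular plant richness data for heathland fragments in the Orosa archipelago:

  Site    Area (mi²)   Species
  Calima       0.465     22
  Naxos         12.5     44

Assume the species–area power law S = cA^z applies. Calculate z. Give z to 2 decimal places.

0.21

Taking logs: ln S = ln c + z ln A, so z = (ln S₂ − ln S₁)/(ln A₂ − ln A₁).
z = ln(44/22) / ln(12.5/0.465) = ln(2) / ln(26.88) = 0.6931 / 3.2914 = 0.2106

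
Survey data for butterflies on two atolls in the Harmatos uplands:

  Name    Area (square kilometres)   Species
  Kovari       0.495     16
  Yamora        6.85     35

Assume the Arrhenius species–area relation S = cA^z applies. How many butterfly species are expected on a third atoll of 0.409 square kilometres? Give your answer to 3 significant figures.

15.1

z = ln(35/16) / ln(6.85/0.495) = 0.7828 / 2.6274 = 0.2979
c = 16 / 0.495^0.2979 = 16 / 0.811 = 19.73
S₃ = 19.73 × 0.409^0.2979 = 19.73 × 0.7662 ≈ 15.12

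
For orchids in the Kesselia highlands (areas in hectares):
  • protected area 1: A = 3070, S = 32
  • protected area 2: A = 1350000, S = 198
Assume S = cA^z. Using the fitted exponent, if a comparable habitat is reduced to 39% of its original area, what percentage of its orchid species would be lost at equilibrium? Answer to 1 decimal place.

24.6%

z = ln(198/32) / ln(1350000/3070) = 1.8225 / 6.0862 = 0.2995
S_new/S_old = (A_new/A_old)^z = 0.39^0.2995 = exp(0.2995 × -0.9416) = 0.7543
Fraction lost = 1 − 0.7543 = 0.2457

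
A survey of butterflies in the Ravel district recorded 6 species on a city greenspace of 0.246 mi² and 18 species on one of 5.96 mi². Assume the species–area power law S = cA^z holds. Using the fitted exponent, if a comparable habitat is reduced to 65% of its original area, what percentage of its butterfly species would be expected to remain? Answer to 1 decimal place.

z = ln(18/6) / ln(5.96/0.246) = 1.0986 / 3.1875 = 0.3447
S_new/S_old = (A_new/A_old)^z = 0.65^0.3447 = exp(0.3447 × -0.4308) = 0.862

86.2%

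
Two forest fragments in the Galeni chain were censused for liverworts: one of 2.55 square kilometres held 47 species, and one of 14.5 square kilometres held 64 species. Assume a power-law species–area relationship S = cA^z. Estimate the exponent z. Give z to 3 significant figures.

0.178

Taking logs: ln S = ln c + z ln A, so z = (ln S₂ − ln S₁)/(ln A₂ − ln A₁).
z = ln(64/47) / ln(14.5/2.55) = ln(1.362) / ln(5.686) = 0.3087 / 1.7381 = 0.1776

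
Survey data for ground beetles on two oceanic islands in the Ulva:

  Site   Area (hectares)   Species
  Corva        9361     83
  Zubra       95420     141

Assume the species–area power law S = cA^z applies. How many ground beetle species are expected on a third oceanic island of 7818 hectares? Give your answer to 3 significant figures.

79.7

z = ln(141/83) / ln(95420/9361) = 0.5299 / 2.3217 = 0.2282
c = 83 / 9361^0.2282 = 83 / 8.062 = 10.3
S₃ = 10.3 × 7818^0.2282 = 10.3 × 7.737 ≈ 79.66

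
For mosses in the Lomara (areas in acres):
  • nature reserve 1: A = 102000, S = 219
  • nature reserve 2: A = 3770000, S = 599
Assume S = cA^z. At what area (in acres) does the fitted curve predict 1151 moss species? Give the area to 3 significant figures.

z = ln(599/219) / ln(3770000/102000) = 1.0062 / 3.6099 = 0.2787
c = 219 / 102000^0.2787 = 219 / 24.89 = 8.798
A = (1151/8.798)^(1/0.2787) ⇒ ln A = ln(130.8)/0.2787 = 17.4858
A = e^17.4858 ≈ 39262053 acres

39300000 acres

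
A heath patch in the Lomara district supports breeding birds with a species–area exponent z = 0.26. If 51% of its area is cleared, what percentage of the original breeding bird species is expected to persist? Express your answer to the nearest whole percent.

S_new/S_old = (A_new/A_old)^z = 0.49^0.26
= exp(0.26 × ln 0.49) = exp(0.26 × -0.7133) = exp(-0.1855) ≈ 0.8307

83%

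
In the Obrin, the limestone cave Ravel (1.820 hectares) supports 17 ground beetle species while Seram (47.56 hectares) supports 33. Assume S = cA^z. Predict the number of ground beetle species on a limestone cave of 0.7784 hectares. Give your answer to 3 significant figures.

14.3

z = ln(33/17) / ln(47.56/1.82) = 0.6633 / 3.2632 = 0.2033
c = 17 / 1.82^0.2033 = 17 / 1.129 = 15.05
S₃ = 15.05 × 0.7784^0.2033 = 15.05 × 0.9504 ≈ 14.3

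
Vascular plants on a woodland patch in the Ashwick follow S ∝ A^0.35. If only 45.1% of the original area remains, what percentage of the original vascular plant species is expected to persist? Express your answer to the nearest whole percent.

S_new/S_old = (A_new/A_old)^z = 0.451^0.35
= exp(0.35 × ln 0.451) = exp(0.35 × -0.7963) = exp(-0.2787) ≈ 0.7568

76%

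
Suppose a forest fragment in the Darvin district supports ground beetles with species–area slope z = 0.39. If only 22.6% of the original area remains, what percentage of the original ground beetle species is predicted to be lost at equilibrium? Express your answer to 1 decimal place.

44.0%

S_new/S_old = (A_new/A_old)^z = 0.226^0.39
= exp(0.39 × ln 0.226) = exp(0.39 × -1.4872) = exp(-0.5800) ≈ 0.5599
Fraction lost = 1 − 0.5599 = 0.4401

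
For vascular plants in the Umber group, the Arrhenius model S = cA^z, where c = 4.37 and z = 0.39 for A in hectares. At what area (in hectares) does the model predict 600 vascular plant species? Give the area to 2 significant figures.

600 = 4.37 × A^0.39  ⇒  A^0.39 = 600/4.37 = 137.3
ln A = ln(137.3) / 0.39 = 4.9222 / 0.39 = 12.6209
A = e^12.6209 ≈ 302834 hectares

300000 hectares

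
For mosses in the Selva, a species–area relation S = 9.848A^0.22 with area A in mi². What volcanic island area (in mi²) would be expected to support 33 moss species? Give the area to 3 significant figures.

244 mi²

33 = 9.848 × A^0.22  ⇒  A^0.22 = 33/9.848 = 3.351
ln A = ln(3.351) / 0.22 = 1.2092 / 0.22 = 5.4965
A = e^5.4965 ≈ 243.8 mi²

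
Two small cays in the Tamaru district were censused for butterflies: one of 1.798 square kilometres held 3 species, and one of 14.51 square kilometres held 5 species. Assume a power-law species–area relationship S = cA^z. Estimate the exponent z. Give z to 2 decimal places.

0.24

Taking logs: ln S = ln c + z ln A, so z = (ln S₂ − ln S₁)/(ln A₂ − ln A₁).
z = ln(5/3) / ln(14.51/1.798) = ln(1.667) / ln(8.07) = 0.5108 / 2.0882 = 0.2446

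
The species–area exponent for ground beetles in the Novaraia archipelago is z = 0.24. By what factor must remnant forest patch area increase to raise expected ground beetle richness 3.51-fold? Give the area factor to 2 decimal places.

(A₂/A₁)^0.24 = 3.51, so A₂/A₁ = 3.51^(1/0.24) = 3.51^4.167
ln(A₂/A₁) = ln 3.51 / 0.24 = 1.2556 / 0.24 = 5.2317
A₂/A₁ = e^5.2317 ≈ 187.1

187.12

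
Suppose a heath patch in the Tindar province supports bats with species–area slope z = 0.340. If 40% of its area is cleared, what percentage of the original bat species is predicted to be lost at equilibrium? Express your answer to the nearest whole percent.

16%

S_new/S_old = (A_new/A_old)^z = 0.6^0.34
= exp(0.34 × ln 0.6) = exp(0.34 × -0.5108) = exp(-0.1737) ≈ 0.8406
Fraction lost = 1 − 0.8406 = 0.1594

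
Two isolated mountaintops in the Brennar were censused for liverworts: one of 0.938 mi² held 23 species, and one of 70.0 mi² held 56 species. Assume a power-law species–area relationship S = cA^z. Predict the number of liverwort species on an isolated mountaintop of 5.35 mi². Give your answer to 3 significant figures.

32.9

z = ln(56/23) / ln(70/0.938) = 0.8899 / 4.3125 = 0.2063
c = 23 / 0.938^0.2063 = 23 / 0.9869 = 23.31
S₃ = 23.31 × 5.35^0.2063 = 23.31 × 1.413 ≈ 32.94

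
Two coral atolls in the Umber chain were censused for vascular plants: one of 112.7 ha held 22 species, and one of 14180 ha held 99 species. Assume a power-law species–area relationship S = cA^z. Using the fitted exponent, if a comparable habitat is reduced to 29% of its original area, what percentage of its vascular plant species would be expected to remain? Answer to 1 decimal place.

z = ln(99/22) / ln(14180/112.7) = 1.5041 / 4.8349 = 0.3111
S_new/S_old = (A_new/A_old)^z = 0.29^0.3111 = exp(0.3111 × -1.2379) = 0.6804

68.0%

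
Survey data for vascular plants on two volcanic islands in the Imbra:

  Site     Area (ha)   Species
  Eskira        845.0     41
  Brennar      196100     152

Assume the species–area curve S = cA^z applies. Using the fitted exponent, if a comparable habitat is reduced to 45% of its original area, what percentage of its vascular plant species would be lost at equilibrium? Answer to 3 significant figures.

z = ln(152/41) / ln(196100/845) = 1.3103 / 5.4470 = 0.2406
S_new/S_old = (A_new/A_old)^z = 0.45^0.2406 = exp(0.2406 × -0.7985) = 0.8252
Fraction lost = 1 − 0.8252 = 0.1748

17.5%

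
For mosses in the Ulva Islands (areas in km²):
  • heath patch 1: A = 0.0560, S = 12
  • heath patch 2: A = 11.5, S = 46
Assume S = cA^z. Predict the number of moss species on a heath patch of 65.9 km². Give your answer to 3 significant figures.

71.5

z = ln(46/12) / ln(11.5/0.056) = 1.3437 / 5.3248 = 0.2524
c = 12 / 0.056^0.2524 = 12 / 0.4832 = 24.84
S₃ = 24.84 × 65.9^0.2524 = 24.84 × 2.877 ≈ 71.46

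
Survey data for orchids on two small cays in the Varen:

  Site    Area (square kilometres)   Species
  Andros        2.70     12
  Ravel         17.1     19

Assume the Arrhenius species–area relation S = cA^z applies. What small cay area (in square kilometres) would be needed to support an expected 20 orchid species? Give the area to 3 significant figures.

z = ln(19/12) / ln(17.1/2.7) = 0.4595 / 1.8458 = 0.2490
c = 12 / 2.7^0.2490 = 12 / 1.281 = 9.371
A = (20/9.371)^(1/0.2490) ⇒ ln A = ln(2.134)/0.2490 = 3.0451
A = e^3.0451 ≈ 21.01 square kilometres

21.0 square kilometres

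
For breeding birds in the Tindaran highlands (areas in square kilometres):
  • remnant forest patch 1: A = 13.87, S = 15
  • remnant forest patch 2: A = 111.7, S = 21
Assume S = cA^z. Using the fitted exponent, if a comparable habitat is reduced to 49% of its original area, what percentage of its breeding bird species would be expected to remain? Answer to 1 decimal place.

z = ln(21/15) / ln(111.7/13.87) = 0.3365 / 2.0861 = 0.1613
S_new/S_old = (A_new/A_old)^z = 0.49^0.1613 = exp(0.1613 × -0.7133) = 0.8913

89.1%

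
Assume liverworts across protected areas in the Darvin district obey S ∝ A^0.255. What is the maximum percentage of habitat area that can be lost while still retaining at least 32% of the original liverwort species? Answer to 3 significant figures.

98.9%

Need (A_new/A_old)^0.255 = 0.32, so A_new/A_old = 0.32^(1/0.255) = 0.32^3.922
ln(A_new/A_old) = ln 0.32 / 0.255 = -1.1394 / 0.255 = -4.4684
A_new/A_old = e^-4.4684 ≈ 0.01147
Fraction that can be lost = 1 − 0.01147 = 0.9885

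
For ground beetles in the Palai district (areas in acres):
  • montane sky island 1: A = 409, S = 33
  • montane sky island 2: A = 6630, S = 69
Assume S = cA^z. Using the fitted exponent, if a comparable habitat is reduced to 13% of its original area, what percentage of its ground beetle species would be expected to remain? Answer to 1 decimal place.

z = ln(69/33) / ln(6630/409) = 0.7376 / 2.7856 = 0.2648
S_new/S_old = (A_new/A_old)^z = 0.13^0.2648 = exp(0.2648 × -2.0402) = 0.5826

58.3%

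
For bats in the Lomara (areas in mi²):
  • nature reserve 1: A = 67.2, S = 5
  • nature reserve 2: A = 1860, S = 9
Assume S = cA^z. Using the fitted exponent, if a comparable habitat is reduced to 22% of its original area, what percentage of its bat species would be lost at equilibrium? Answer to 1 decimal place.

23.5%

z = ln(9/5) / ln(1860/67.2) = 0.5878 / 3.3207 = 0.1770
S_new/S_old = (A_new/A_old)^z = 0.22^0.1770 = exp(0.1770 × -1.5141) = 0.7649
Fraction lost = 1 − 0.7649 = 0.2351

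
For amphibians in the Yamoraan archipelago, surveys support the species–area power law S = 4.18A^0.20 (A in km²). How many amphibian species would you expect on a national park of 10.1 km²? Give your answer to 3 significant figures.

S = 4.18 × 10.1^0.2
ln S = ln 4.18 + 0.2 × ln 10.1 = 1.4303 + 0.2 × 2.3125 = 1.8928
S = e^1.8928 ≈ 6.638

6.64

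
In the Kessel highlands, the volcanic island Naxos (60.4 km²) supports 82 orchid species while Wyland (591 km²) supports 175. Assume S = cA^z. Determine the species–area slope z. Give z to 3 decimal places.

0.332

Taking logs: ln S = ln c + z ln A, so z = (ln S₂ − ln S₁)/(ln A₂ − ln A₁).
z = ln(175/82) / ln(591/60.4) = ln(2.134) / ln(9.785) = 0.7581 / 2.2808 = 0.3324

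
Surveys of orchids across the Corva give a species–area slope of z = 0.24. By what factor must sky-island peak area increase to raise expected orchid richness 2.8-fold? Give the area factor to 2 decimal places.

(A₂/A₁)^0.24 = 2.8, so A₂/A₁ = 2.8^(1/0.24) = 2.8^4.167
ln(A₂/A₁) = ln 2.8 / 0.24 = 1.0296 / 0.24 = 4.2901
A₂/A₁ = e^4.2901 ≈ 72.97

72.97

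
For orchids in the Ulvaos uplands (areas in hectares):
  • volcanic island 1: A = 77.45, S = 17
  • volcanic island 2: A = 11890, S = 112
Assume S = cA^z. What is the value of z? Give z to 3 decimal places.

0.375

Taking logs: ln S = ln c + z ln A, so z = (ln S₂ − ln S₁)/(ln A₂ − ln A₁).
z = ln(112/17) / ln(11890/77.45) = ln(6.588) / ln(153.5) = 1.8853 / 5.0338 = 0.3745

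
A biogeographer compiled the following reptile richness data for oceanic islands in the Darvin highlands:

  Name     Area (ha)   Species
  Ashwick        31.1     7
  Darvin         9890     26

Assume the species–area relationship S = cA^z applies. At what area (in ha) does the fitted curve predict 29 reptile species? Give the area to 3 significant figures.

16000 ha

z = ln(26/7) / ln(9890/31.1) = 1.3122 / 5.7621 = 0.2277
c = 7 / 31.1^0.2277 = 7 / 2.187 = 3.2
A = (29/3.2)^(1/0.2277) ⇒ ln A = ln(9.062)/0.2277 = 9.6788
A = e^9.6788 ≈ 15975 ha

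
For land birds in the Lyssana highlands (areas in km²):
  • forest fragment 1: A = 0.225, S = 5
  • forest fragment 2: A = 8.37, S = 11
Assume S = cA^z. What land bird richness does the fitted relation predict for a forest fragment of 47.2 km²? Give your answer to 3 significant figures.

z = ln(11/5) / ln(8.37/0.225) = 0.7885 / 3.6163 = 0.2180
c = 5 / 0.225^0.2180 = 5 / 0.7224 = 6.922
S₃ = 6.922 × 47.2^0.2180 = 6.922 × 2.317 ≈ 16.04

16.0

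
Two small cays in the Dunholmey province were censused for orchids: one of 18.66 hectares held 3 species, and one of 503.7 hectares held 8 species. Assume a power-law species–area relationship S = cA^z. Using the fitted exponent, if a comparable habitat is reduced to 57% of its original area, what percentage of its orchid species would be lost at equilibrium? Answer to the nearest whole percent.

15%

z = ln(8/3) / ln(503.7/18.66) = 0.9808 / 3.2956 = 0.2976
S_new/S_old = (A_new/A_old)^z = 0.57^0.2976 = exp(0.2976 × -0.5621) = 0.8459
Fraction lost = 1 − 0.8459 = 0.1541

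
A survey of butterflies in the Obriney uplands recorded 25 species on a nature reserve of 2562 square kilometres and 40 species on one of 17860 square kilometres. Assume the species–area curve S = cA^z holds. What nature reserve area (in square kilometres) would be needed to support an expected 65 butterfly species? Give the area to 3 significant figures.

z = ln(40/25) / ln(17860/2562) = 0.4700 / 1.9418 = 0.2420
c = 25 / 2562^0.2420 = 25 / 6.684 = 3.74
A = (65/3.74)^(1/0.2420) ⇒ ln A = ln(17.38)/0.2420 = 11.7961
A = e^11.7961 ≈ 132740 square kilometres

133000 square kilometres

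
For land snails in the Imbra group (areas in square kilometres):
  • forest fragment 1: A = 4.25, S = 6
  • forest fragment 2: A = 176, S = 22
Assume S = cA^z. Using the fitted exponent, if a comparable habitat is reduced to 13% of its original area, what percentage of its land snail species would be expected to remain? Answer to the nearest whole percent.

49%

z = ln(22/6) / ln(176/4.25) = 1.2993 / 3.7236 = 0.3489
S_new/S_old = (A_new/A_old)^z = 0.13^0.3489 = exp(0.3489 × -2.0402) = 0.4907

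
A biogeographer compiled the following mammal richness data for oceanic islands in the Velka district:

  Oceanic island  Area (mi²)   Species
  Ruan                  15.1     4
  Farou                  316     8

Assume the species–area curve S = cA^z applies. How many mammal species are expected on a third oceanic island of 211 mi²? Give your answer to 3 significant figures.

7.30

z = ln(8/4) / ln(316/15.1) = 0.6931 / 3.0410 = 0.2279
c = 4 / 15.1^0.2279 = 4 / 1.857 = 2.154
S₃ = 2.154 × 211^0.2279 = 2.154 × 3.387 ≈ 7.296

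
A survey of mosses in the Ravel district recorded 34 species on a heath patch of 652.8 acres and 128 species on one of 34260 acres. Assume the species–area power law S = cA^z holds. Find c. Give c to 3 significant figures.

3.88

z = ln(S₂/S₁) / ln(A₂/A₁) = ln(128/34) / ln(34260/652.8) = 1.3257 / 3.9605 = 0.3347
c = S₁ / A₁^z = 34 / 652.8^0.3347 = 34 / 8.753 = 3.884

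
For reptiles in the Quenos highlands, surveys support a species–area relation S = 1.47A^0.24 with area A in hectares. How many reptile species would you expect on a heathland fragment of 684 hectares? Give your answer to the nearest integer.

7

S = 1.47 × 684^0.24
ln S = ln 1.47 + 0.24 × ln 684 = 0.3853 + 0.24 × 6.5280 = 1.9520
S = e^1.9520 ≈ 7.043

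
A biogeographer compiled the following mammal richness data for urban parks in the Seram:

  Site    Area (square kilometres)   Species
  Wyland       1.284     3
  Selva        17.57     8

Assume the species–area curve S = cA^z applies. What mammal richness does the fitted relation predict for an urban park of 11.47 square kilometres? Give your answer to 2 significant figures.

z = ln(8/3) / ln(17.57/1.284) = 0.9808 / 2.6162 = 0.3749
c = 3 / 1.284^0.3749 = 3 / 1.098 = 2.732
S₃ = 2.732 × 11.47^0.3749 = 2.732 × 2.496 ≈ 6.818

6.8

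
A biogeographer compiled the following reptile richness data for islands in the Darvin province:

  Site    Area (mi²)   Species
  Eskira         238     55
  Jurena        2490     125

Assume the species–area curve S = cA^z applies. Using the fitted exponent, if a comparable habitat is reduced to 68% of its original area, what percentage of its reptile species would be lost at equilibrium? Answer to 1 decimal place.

12.6%

z = ln(125/55) / ln(2490/238) = 0.8210 / 2.3478 = 0.3497
S_new/S_old = (A_new/A_old)^z = 0.68^0.3497 = exp(0.3497 × -0.3857) = 0.8738
Fraction lost = 1 − 0.8738 = 0.1262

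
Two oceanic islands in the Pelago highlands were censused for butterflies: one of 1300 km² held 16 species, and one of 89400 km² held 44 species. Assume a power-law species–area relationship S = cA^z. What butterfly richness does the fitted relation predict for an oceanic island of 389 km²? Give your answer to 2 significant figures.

z = ln(44/16) / ln(89400/1300) = 1.0116 / 4.2308 = 0.2391
c = 16 / 1300^0.2391 = 16 / 5.553 = 2.881
S₃ = 2.881 × 389^0.2391 = 2.881 × 4.162 ≈ 11.99

12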